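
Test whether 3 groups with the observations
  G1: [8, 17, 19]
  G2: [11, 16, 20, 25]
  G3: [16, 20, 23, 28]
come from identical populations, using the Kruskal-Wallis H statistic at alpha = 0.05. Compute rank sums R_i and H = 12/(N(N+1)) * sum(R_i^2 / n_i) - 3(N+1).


Step 1: Combine all N = 11 observations and assign midranks.
sorted (value, group, rank): (8,G1,1), (11,G2,2), (16,G2,3.5), (16,G3,3.5), (17,G1,5), (19,G1,6), (20,G2,7.5), (20,G3,7.5), (23,G3,9), (25,G2,10), (28,G3,11)
Step 2: Sum ranks within each group.
R_1 = 12 (n_1 = 3)
R_2 = 23 (n_2 = 4)
R_3 = 31 (n_3 = 4)
Step 3: H = 12/(N(N+1)) * sum(R_i^2/n_i) - 3(N+1)
     = 12/(11*12) * (12^2/3 + 23^2/4 + 31^2/4) - 3*12
     = 0.090909 * 420.5 - 36
     = 2.227273.
Step 4: Ties present; correction factor C = 1 - 12/(11^3 - 11) = 0.990909. Corrected H = 2.227273 / 0.990909 = 2.247706.
Step 5: Under H0, H ~ chi^2(2); p-value = 0.325025.
Step 6: alpha = 0.05. fail to reject H0.

H = 2.2477, df = 2, p = 0.325025, fail to reject H0.


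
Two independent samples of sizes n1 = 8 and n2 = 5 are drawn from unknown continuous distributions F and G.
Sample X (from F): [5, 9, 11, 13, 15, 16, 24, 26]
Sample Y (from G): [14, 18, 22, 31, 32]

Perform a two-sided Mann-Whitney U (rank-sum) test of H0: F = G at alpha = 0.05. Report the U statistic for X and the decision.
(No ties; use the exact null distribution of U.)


Step 1: Combine and sort all 13 observations; assign midranks.
sorted (value, group): (5,X), (9,X), (11,X), (13,X), (14,Y), (15,X), (16,X), (18,Y), (22,Y), (24,X), (26,X), (31,Y), (32,Y)
ranks: 5->1, 9->2, 11->3, 13->4, 14->5, 15->6, 16->7, 18->8, 22->9, 24->10, 26->11, 31->12, 32->13
Step 2: Rank sum for X: R1 = 1 + 2 + 3 + 4 + 6 + 7 + 10 + 11 = 44.
Step 3: U_X = R1 - n1(n1+1)/2 = 44 - 8*9/2 = 44 - 36 = 8.
       U_Y = n1*n2 - U_X = 40 - 8 = 32.
Step 4: No ties, so the exact null distribution of U (based on enumerating the C(13,8) = 1287 equally likely rank assignments) gives the two-sided p-value.
Step 5: p-value = 0.093240; compare to alpha = 0.05. fail to reject H0.

U_X = 8, p = 0.093240, fail to reject H0 at alpha = 0.05.


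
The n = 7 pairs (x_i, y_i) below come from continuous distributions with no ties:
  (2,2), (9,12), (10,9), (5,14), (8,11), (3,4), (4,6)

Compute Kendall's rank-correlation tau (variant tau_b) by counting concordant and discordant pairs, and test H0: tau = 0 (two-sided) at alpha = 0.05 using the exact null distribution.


Step 1: Enumerate the 21 unordered pairs (i,j) with i<j and classify each by sign(x_j-x_i) * sign(y_j-y_i).
  (1,2):dx=+7,dy=+10->C; (1,3):dx=+8,dy=+7->C; (1,4):dx=+3,dy=+12->C; (1,5):dx=+6,dy=+9->C
  (1,6):dx=+1,dy=+2->C; (1,7):dx=+2,dy=+4->C; (2,3):dx=+1,dy=-3->D; (2,4):dx=-4,dy=+2->D
  (2,5):dx=-1,dy=-1->C; (2,6):dx=-6,dy=-8->C; (2,7):dx=-5,dy=-6->C; (3,4):dx=-5,dy=+5->D
  (3,5):dx=-2,dy=+2->D; (3,6):dx=-7,dy=-5->C; (3,7):dx=-6,dy=-3->C; (4,5):dx=+3,dy=-3->D
  (4,6):dx=-2,dy=-10->C; (4,7):dx=-1,dy=-8->C; (5,6):dx=-5,dy=-7->C; (5,7):dx=-4,dy=-5->C
  (6,7):dx=+1,dy=+2->C
Step 2: C = 16, D = 5, total pairs = 21.
Step 3: tau = (C - D)/(n(n-1)/2) = (16 - 5)/21 = 0.523810.
Step 4: Exact two-sided p-value (enumerate n! = 5040 permutations of y under H0): p = 0.136111.
Step 5: alpha = 0.05. fail to reject H0.

tau_b = 0.5238 (C=16, D=5), p = 0.136111, fail to reject H0.


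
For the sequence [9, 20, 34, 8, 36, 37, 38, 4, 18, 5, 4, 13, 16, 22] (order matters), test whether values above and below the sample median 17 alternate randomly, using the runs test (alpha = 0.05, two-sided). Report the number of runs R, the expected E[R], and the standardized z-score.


Step 1: Compute median = 17; label A = above, B = below.
Labels in order: BAABAAABABBBBA  (n_A = 7, n_B = 7)
Step 2: Count runs R = 8.
Step 3: Under H0 (random ordering), E[R] = 2*n_A*n_B/(n_A+n_B) + 1 = 2*7*7/14 + 1 = 8.0000.
        Var[R] = 2*n_A*n_B*(2*n_A*n_B - n_A - n_B) / ((n_A+n_B)^2 * (n_A+n_B-1)) = 8232/2548 = 3.2308.
        SD[R] = 1.7974.
Step 4: R = E[R], so z = 0 with no continuity correction.
Step 5: Two-sided p-value via normal approximation = 2*(1 - Phi(|z|)) = 1.000000.
Step 6: alpha = 0.05. fail to reject H0.

R = 8, z = 0.0000, p = 1.000000, fail to reject H0.


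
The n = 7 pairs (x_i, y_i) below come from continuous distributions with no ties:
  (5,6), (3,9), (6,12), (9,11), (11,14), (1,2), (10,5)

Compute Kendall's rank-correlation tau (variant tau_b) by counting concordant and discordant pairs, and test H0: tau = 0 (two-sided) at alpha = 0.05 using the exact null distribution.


Step 1: Enumerate the 21 unordered pairs (i,j) with i<j and classify each by sign(x_j-x_i) * sign(y_j-y_i).
  (1,2):dx=-2,dy=+3->D; (1,3):dx=+1,dy=+6->C; (1,4):dx=+4,dy=+5->C; (1,5):dx=+6,dy=+8->C
  (1,6):dx=-4,dy=-4->C; (1,7):dx=+5,dy=-1->D; (2,3):dx=+3,dy=+3->C; (2,4):dx=+6,dy=+2->C
  (2,5):dx=+8,dy=+5->C; (2,6):dx=-2,dy=-7->C; (2,7):dx=+7,dy=-4->D; (3,4):dx=+3,dy=-1->D
  (3,5):dx=+5,dy=+2->C; (3,6):dx=-5,dy=-10->C; (3,7):dx=+4,dy=-7->D; (4,5):dx=+2,dy=+3->C
  (4,6):dx=-8,dy=-9->C; (4,7):dx=+1,dy=-6->D; (5,6):dx=-10,dy=-12->C; (5,7):dx=-1,dy=-9->C
  (6,7):dx=+9,dy=+3->C
Step 2: C = 15, D = 6, total pairs = 21.
Step 3: tau = (C - D)/(n(n-1)/2) = (15 - 6)/21 = 0.428571.
Step 4: Exact two-sided p-value (enumerate n! = 5040 permutations of y under H0): p = 0.238889.
Step 5: alpha = 0.05. fail to reject H0.

tau_b = 0.4286 (C=15, D=6), p = 0.238889, fail to reject H0.


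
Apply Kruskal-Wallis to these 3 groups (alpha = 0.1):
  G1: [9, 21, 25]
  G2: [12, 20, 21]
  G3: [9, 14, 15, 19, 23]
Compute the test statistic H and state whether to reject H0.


Step 1: Combine all N = 11 observations and assign midranks.
sorted (value, group, rank): (9,G1,1.5), (9,G3,1.5), (12,G2,3), (14,G3,4), (15,G3,5), (19,G3,6), (20,G2,7), (21,G1,8.5), (21,G2,8.5), (23,G3,10), (25,G1,11)
Step 2: Sum ranks within each group.
R_1 = 21 (n_1 = 3)
R_2 = 18.5 (n_2 = 3)
R_3 = 26.5 (n_3 = 5)
Step 3: H = 12/(N(N+1)) * sum(R_i^2/n_i) - 3(N+1)
     = 12/(11*12) * (21^2/3 + 18.5^2/3 + 26.5^2/5) - 3*12
     = 0.090909 * 401.533 - 36
     = 0.503030.
Step 4: Ties present; correction factor C = 1 - 12/(11^3 - 11) = 0.990909. Corrected H = 0.503030 / 0.990909 = 0.507645.
Step 5: Under H0, H ~ chi^2(2); p-value = 0.775829.
Step 6: alpha = 0.1. fail to reject H0.

H = 0.5076, df = 2, p = 0.775829, fail to reject H0.


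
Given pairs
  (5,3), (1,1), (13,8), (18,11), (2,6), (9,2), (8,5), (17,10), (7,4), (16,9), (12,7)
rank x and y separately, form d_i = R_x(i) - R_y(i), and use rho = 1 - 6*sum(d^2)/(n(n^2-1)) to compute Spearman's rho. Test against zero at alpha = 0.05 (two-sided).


Step 1: Rank x and y separately (midranks; no ties here).
rank(x): 5->3, 1->1, 13->8, 18->11, 2->2, 9->6, 8->5, 17->10, 7->4, 16->9, 12->7
rank(y): 3->3, 1->1, 8->8, 11->11, 6->6, 2->2, 5->5, 10->10, 4->4, 9->9, 7->7
Step 2: d_i = R_x(i) - R_y(i); compute d_i^2.
  (3-3)^2=0, (1-1)^2=0, (8-8)^2=0, (11-11)^2=0, (2-6)^2=16, (6-2)^2=16, (5-5)^2=0, (10-10)^2=0, (4-4)^2=0, (9-9)^2=0, (7-7)^2=0
sum(d^2) = 32.
Step 3: rho = 1 - 6*32 / (11*(11^2 - 1)) = 1 - 192/1320 = 0.854545.
Step 4: Under H0, t = rho * sqrt((n-2)/(1-rho^2)) = 4.9360 ~ t(9).
Step 5: Two-sided p-value from the t-distribution with 9 df = 0.000807.
Step 6: alpha = 0.05. reject H0.

rho = 0.8545, p = 0.000807, reject H0 at alpha = 0.05.


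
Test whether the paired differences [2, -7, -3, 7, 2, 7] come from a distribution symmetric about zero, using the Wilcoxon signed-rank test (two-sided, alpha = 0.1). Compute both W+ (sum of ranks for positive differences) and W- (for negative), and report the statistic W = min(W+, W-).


Step 1: Drop any zero differences (none here) and take |d_i|.
|d| = [2, 7, 3, 7, 2, 7]
Step 2: Midrank |d_i| (ties get averaged ranks).
ranks: |2|->1.5, |7|->5, |3|->3, |7|->5, |2|->1.5, |7|->5
Step 3: Attach original signs; sum ranks with positive sign and with negative sign.
W+ = 1.5 + 5 + 1.5 + 5 = 13
W- = 5 + 3 = 8
(Check: W+ + W- = 21 should equal n(n+1)/2 = 21.)
Step 4: Test statistic W = min(W+, W-) = 8.
Step 5: Ties in |d|, so use the tie-corrected normal approximation.
        E[W] = n(n+1)/4 = 6*7/4 = 10.5.
        Tie groups: |d|=2 (t=2), |d|=7 (t=3); sum(t^3 - t) = 30.
        Var[W] = n(n+1)(2n+1)/24 - sum(t^3-t)/48 = 546/24 - 30/48 = 22.125.
        z = (W - E[W]) / sqrt(Var[W]) = (8 - 10.5) / 4.7037 = -0.5315.
        Two-sided p = 2*Phi(z) = 0.595076.
Step 6: alpha = 0.1. fail to reject H0.

W+ = 13, W- = 8, W = min = 8, p = 0.595076, fail to reject H0.


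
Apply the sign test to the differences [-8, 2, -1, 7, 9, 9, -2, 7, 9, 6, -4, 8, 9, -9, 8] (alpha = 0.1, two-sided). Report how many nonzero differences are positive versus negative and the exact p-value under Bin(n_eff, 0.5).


Step 1: Discard zero differences. Original n = 15; n_eff = number of nonzero differences = 15.
Nonzero differences (with sign): -8, +2, -1, +7, +9, +9, -2, +7, +9, +6, -4, +8, +9, -9, +8
Step 2: Count signs: positive = 10, negative = 5.
Step 3: Under H0: P(positive) = 0.5, so the number of positives S ~ Bin(15, 0.5).
Step 4: Two-sided exact p-value = sum of Bin(15,0.5) probabilities at or below the observed probability = 0.301758.
Step 5: alpha = 0.1. fail to reject H0.

n_eff = 15, pos = 10, neg = 5, p = 0.301758, fail to reject H0.


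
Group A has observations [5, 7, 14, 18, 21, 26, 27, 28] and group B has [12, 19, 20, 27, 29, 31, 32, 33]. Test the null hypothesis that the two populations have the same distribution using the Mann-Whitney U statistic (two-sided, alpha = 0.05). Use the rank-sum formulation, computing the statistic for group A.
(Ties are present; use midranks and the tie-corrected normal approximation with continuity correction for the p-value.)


Step 1: Combine and sort all 16 observations; assign midranks.
sorted (value, group): (5,X), (7,X), (12,Y), (14,X), (18,X), (19,Y), (20,Y), (21,X), (26,X), (27,X), (27,Y), (28,X), (29,Y), (31,Y), (32,Y), (33,Y)
ranks: 5->1, 7->2, 12->3, 14->4, 18->5, 19->6, 20->7, 21->8, 26->9, 27->10.5, 27->10.5, 28->12, 29->13, 31->14, 32->15, 33->16
Step 2: Rank sum for X: R1 = 1 + 2 + 4 + 5 + 8 + 9 + 10.5 + 12 = 51.5.
Step 3: U_X = R1 - n1(n1+1)/2 = 51.5 - 8*9/2 = 51.5 - 36 = 15.5.
       U_Y = n1*n2 - U_X = 64 - 15.5 = 48.5.
Step 4: Ties are present, so use the tie-corrected normal approximation (with continuity correction) for the p-value.
Step 5: p-value = 0.092652; compare to alpha = 0.05. fail to reject H0.

U_X = 15.5, p = 0.092652, fail to reject H0 at alpha = 0.05.


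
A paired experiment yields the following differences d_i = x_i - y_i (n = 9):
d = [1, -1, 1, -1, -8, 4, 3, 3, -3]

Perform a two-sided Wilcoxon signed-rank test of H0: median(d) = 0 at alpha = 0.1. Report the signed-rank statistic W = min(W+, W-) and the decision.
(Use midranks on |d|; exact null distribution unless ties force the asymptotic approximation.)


Step 1: Drop any zero differences (none here) and take |d_i|.
|d| = [1, 1, 1, 1, 8, 4, 3, 3, 3]
Step 2: Midrank |d_i| (ties get averaged ranks).
ranks: |1|->2.5, |1|->2.5, |1|->2.5, |1|->2.5, |8|->9, |4|->8, |3|->6, |3|->6, |3|->6
Step 3: Attach original signs; sum ranks with positive sign and with negative sign.
W+ = 2.5 + 2.5 + 8 + 6 + 6 = 25
W- = 2.5 + 2.5 + 9 + 6 = 20
(Check: W+ + W- = 45 should equal n(n+1)/2 = 45.)
Step 4: Test statistic W = min(W+, W-) = 20.
Step 5: Ties in |d|, so use the tie-corrected normal approximation.
        E[W] = n(n+1)/4 = 9*10/4 = 22.5.
        Tie groups: |d|=1 (t=4), |d|=3 (t=3); sum(t^3 - t) = 84.
        Var[W] = n(n+1)(2n+1)/24 - sum(t^3-t)/48 = 1710/24 - 84/48 = 69.5.
        z = (W - E[W]) / sqrt(Var[W]) = (20 - 22.5) / 8.3367 = -0.2999.
        Two-sided p = 2*Phi(z) = 0.764269.
Step 6: alpha = 0.1. fail to reject H0.

W+ = 25, W- = 20, W = min = 20, p = 0.764269, fail to reject H0.


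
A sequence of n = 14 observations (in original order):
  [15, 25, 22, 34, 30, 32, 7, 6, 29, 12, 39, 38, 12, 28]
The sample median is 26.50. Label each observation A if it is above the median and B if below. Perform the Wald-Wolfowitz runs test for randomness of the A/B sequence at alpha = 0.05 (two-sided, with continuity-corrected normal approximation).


Step 1: Compute median = 26.50; label A = above, B = below.
Labels in order: BBBAAABBABAABA  (n_A = 7, n_B = 7)
Step 2: Count runs R = 8.
Step 3: Under H0 (random ordering), E[R] = 2*n_A*n_B/(n_A+n_B) + 1 = 2*7*7/14 + 1 = 8.0000.
        Var[R] = 2*n_A*n_B*(2*n_A*n_B - n_A - n_B) / ((n_A+n_B)^2 * (n_A+n_B-1)) = 8232/2548 = 3.2308.
        SD[R] = 1.7974.
Step 4: R = E[R], so z = 0 with no continuity correction.
Step 5: Two-sided p-value via normal approximation = 2*(1 - Phi(|z|)) = 1.000000.
Step 6: alpha = 0.05. fail to reject H0.

R = 8, z = 0.0000, p = 1.000000, fail to reject H0.


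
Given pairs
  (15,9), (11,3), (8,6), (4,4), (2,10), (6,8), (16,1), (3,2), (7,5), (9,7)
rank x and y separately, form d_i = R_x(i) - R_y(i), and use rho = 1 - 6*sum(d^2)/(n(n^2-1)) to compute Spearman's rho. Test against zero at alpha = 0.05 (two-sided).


Step 1: Rank x and y separately (midranks; no ties here).
rank(x): 15->9, 11->8, 8->6, 4->3, 2->1, 6->4, 16->10, 3->2, 7->5, 9->7
rank(y): 9->9, 3->3, 6->6, 4->4, 10->10, 8->8, 1->1, 2->2, 5->5, 7->7
Step 2: d_i = R_x(i) - R_y(i); compute d_i^2.
  (9-9)^2=0, (8-3)^2=25, (6-6)^2=0, (3-4)^2=1, (1-10)^2=81, (4-8)^2=16, (10-1)^2=81, (2-2)^2=0, (5-5)^2=0, (7-7)^2=0
sum(d^2) = 204.
Step 3: rho = 1 - 6*204 / (10*(10^2 - 1)) = 1 - 1224/990 = -0.236364.
Step 4: Under H0, t = rho * sqrt((n-2)/(1-rho^2)) = -0.6880 ~ t(8).
Step 5: Two-sided p-value from the t-distribution with 8 df = 0.510885.
Step 6: alpha = 0.05. fail to reject H0.

rho = -0.2364, p = 0.510885, fail to reject H0 at alpha = 0.05.


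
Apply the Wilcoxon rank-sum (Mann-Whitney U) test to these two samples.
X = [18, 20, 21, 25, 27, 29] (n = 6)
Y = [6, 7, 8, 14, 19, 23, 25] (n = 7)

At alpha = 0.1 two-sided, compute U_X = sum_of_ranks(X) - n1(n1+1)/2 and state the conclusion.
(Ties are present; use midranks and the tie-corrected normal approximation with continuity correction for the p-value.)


Step 1: Combine and sort all 13 observations; assign midranks.
sorted (value, group): (6,Y), (7,Y), (8,Y), (14,Y), (18,X), (19,Y), (20,X), (21,X), (23,Y), (25,X), (25,Y), (27,X), (29,X)
ranks: 6->1, 7->2, 8->3, 14->4, 18->5, 19->6, 20->7, 21->8, 23->9, 25->10.5, 25->10.5, 27->12, 29->13
Step 2: Rank sum for X: R1 = 5 + 7 + 8 + 10.5 + 12 + 13 = 55.5.
Step 3: U_X = R1 - n1(n1+1)/2 = 55.5 - 6*7/2 = 55.5 - 21 = 34.5.
       U_Y = n1*n2 - U_X = 42 - 34.5 = 7.5.
Step 4: Ties are present, so use the tie-corrected normal approximation (with continuity correction) for the p-value.
Step 5: p-value = 0.062928; compare to alpha = 0.1. reject H0.

U_X = 34.5, p = 0.062928, reject H0 at alpha = 0.1.


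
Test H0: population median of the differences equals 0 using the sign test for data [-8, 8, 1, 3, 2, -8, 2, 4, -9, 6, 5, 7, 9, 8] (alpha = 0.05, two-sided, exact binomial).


Step 1: Discard zero differences. Original n = 14; n_eff = number of nonzero differences = 14.
Nonzero differences (with sign): -8, +8, +1, +3, +2, -8, +2, +4, -9, +6, +5, +7, +9, +8
Step 2: Count signs: positive = 11, negative = 3.
Step 3: Under H0: P(positive) = 0.5, so the number of positives S ~ Bin(14, 0.5).
Step 4: Two-sided exact p-value = sum of Bin(14,0.5) probabilities at or below the observed probability = 0.057373.
Step 5: alpha = 0.05. fail to reject H0.

n_eff = 14, pos = 11, neg = 3, p = 0.057373, fail to reject H0.


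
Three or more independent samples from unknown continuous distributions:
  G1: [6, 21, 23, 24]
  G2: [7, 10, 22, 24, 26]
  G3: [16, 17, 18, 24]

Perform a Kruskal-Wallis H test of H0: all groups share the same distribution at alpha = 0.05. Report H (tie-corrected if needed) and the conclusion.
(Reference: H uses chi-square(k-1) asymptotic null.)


Step 1: Combine all N = 13 observations and assign midranks.
sorted (value, group, rank): (6,G1,1), (7,G2,2), (10,G2,3), (16,G3,4), (17,G3,5), (18,G3,6), (21,G1,7), (22,G2,8), (23,G1,9), (24,G1,11), (24,G2,11), (24,G3,11), (26,G2,13)
Step 2: Sum ranks within each group.
R_1 = 28 (n_1 = 4)
R_2 = 37 (n_2 = 5)
R_3 = 26 (n_3 = 4)
Step 3: H = 12/(N(N+1)) * sum(R_i^2/n_i) - 3(N+1)
     = 12/(13*14) * (28^2/4 + 37^2/5 + 26^2/4) - 3*14
     = 0.065934 * 638.8 - 42
     = 0.118681.
Step 4: Ties present; correction factor C = 1 - 24/(13^3 - 13) = 0.989011. Corrected H = 0.118681 / 0.989011 = 0.120000.
Step 5: Under H0, H ~ chi^2(2); p-value = 0.941765.
Step 6: alpha = 0.05. fail to reject H0.

H = 0.1200, df = 2, p = 0.941765, fail to reject H0.


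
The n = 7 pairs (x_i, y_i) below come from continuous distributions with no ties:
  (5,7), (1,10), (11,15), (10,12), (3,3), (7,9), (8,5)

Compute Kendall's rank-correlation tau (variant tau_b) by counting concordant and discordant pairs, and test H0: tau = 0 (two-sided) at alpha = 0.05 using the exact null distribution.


Step 1: Enumerate the 21 unordered pairs (i,j) with i<j and classify each by sign(x_j-x_i) * sign(y_j-y_i).
  (1,2):dx=-4,dy=+3->D; (1,3):dx=+6,dy=+8->C; (1,4):dx=+5,dy=+5->C; (1,5):dx=-2,dy=-4->C
  (1,6):dx=+2,dy=+2->C; (1,7):dx=+3,dy=-2->D; (2,3):dx=+10,dy=+5->C; (2,4):dx=+9,dy=+2->C
  (2,5):dx=+2,dy=-7->D; (2,6):dx=+6,dy=-1->D; (2,7):dx=+7,dy=-5->D; (3,4):dx=-1,dy=-3->C
  (3,5):dx=-8,dy=-12->C; (3,6):dx=-4,dy=-6->C; (3,7):dx=-3,dy=-10->C; (4,5):dx=-7,dy=-9->C
  (4,6):dx=-3,dy=-3->C; (4,7):dx=-2,dy=-7->C; (5,6):dx=+4,dy=+6->C; (5,7):dx=+5,dy=+2->C
  (6,7):dx=+1,dy=-4->D
Step 2: C = 15, D = 6, total pairs = 21.
Step 3: tau = (C - D)/(n(n-1)/2) = (15 - 6)/21 = 0.428571.
Step 4: Exact two-sided p-value (enumerate n! = 5040 permutations of y under H0): p = 0.238889.
Step 5: alpha = 0.05. fail to reject H0.

tau_b = 0.4286 (C=15, D=6), p = 0.238889, fail to reject H0.


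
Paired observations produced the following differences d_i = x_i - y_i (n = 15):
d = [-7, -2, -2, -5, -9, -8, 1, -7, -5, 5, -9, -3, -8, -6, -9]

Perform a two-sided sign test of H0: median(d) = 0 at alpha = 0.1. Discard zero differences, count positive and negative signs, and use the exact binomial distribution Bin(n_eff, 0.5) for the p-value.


Step 1: Discard zero differences. Original n = 15; n_eff = number of nonzero differences = 15.
Nonzero differences (with sign): -7, -2, -2, -5, -9, -8, +1, -7, -5, +5, -9, -3, -8, -6, -9
Step 2: Count signs: positive = 2, negative = 13.
Step 3: Under H0: P(positive) = 0.5, so the number of positives S ~ Bin(15, 0.5).
Step 4: Two-sided exact p-value = sum of Bin(15,0.5) probabilities at or below the observed probability = 0.007385.
Step 5: alpha = 0.1. reject H0.

n_eff = 15, pos = 2, neg = 13, p = 0.007385, reject H0.


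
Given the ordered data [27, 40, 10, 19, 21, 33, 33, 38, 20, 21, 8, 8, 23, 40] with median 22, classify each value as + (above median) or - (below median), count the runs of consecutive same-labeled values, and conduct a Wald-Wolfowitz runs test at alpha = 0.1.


Step 1: Compute median = 22; label A = above, B = below.
Labels in order: AABBBAAABBBBAA  (n_A = 7, n_B = 7)
Step 2: Count runs R = 5.
Step 3: Under H0 (random ordering), E[R] = 2*n_A*n_B/(n_A+n_B) + 1 = 2*7*7/14 + 1 = 8.0000.
        Var[R] = 2*n_A*n_B*(2*n_A*n_B - n_A - n_B) / ((n_A+n_B)^2 * (n_A+n_B-1)) = 8232/2548 = 3.2308.
        SD[R] = 1.7974.
Step 4: Continuity-corrected z = (R + 0.5 - E[R]) / SD[R] = (5 + 0.5 - 8.0000) / 1.7974 = -1.3909.
Step 5: Two-sided p-value via normal approximation = 2*(1 - Phi(|z|)) = 0.164264.
Step 6: alpha = 0.1. fail to reject H0.

R = 5, z = -1.3909, p = 0.164264, fail to reject H0.


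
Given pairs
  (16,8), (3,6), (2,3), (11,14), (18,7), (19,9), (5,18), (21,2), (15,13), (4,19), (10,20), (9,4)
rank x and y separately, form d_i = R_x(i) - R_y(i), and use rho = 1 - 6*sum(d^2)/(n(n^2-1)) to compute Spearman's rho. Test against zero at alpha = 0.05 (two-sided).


Step 1: Rank x and y separately (midranks; no ties here).
rank(x): 16->9, 3->2, 2->1, 11->7, 18->10, 19->11, 5->4, 21->12, 15->8, 4->3, 10->6, 9->5
rank(y): 8->6, 6->4, 3->2, 14->9, 7->5, 9->7, 18->10, 2->1, 13->8, 19->11, 20->12, 4->3
Step 2: d_i = R_x(i) - R_y(i); compute d_i^2.
  (9-6)^2=9, (2-4)^2=4, (1-2)^2=1, (7-9)^2=4, (10-5)^2=25, (11-7)^2=16, (4-10)^2=36, (12-1)^2=121, (8-8)^2=0, (3-11)^2=64, (6-12)^2=36, (5-3)^2=4
sum(d^2) = 320.
Step 3: rho = 1 - 6*320 / (12*(12^2 - 1)) = 1 - 1920/1716 = -0.118881.
Step 4: Under H0, t = rho * sqrt((n-2)/(1-rho^2)) = -0.3786 ~ t(10).
Step 5: Two-sided p-value from the t-distribution with 10 df = 0.712884.
Step 6: alpha = 0.05. fail to reject H0.

rho = -0.1189, p = 0.712884, fail to reject H0 at alpha = 0.05.


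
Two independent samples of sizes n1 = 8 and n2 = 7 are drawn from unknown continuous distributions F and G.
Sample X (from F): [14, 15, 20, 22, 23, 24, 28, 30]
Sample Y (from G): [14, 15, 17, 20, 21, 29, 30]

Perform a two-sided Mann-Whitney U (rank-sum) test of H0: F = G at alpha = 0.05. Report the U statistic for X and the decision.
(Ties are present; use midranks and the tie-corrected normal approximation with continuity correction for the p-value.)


Step 1: Combine and sort all 15 observations; assign midranks.
sorted (value, group): (14,X), (14,Y), (15,X), (15,Y), (17,Y), (20,X), (20,Y), (21,Y), (22,X), (23,X), (24,X), (28,X), (29,Y), (30,X), (30,Y)
ranks: 14->1.5, 14->1.5, 15->3.5, 15->3.5, 17->5, 20->6.5, 20->6.5, 21->8, 22->9, 23->10, 24->11, 28->12, 29->13, 30->14.5, 30->14.5
Step 2: Rank sum for X: R1 = 1.5 + 3.5 + 6.5 + 9 + 10 + 11 + 12 + 14.5 = 68.
Step 3: U_X = R1 - n1(n1+1)/2 = 68 - 8*9/2 = 68 - 36 = 32.
       U_Y = n1*n2 - U_X = 56 - 32 = 24.
Step 4: Ties are present, so use the tie-corrected normal approximation (with continuity correction) for the p-value.
Step 5: p-value = 0.684375; compare to alpha = 0.05. fail to reject H0.

U_X = 32, p = 0.684375, fail to reject H0 at alpha = 0.05.


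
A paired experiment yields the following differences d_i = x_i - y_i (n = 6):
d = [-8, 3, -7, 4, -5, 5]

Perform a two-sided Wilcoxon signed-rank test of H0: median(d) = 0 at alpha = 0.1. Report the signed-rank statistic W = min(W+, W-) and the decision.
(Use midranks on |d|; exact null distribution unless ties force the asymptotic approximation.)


Step 1: Drop any zero differences (none here) and take |d_i|.
|d| = [8, 3, 7, 4, 5, 5]
Step 2: Midrank |d_i| (ties get averaged ranks).
ranks: |8|->6, |3|->1, |7|->5, |4|->2, |5|->3.5, |5|->3.5
Step 3: Attach original signs; sum ranks with positive sign and with negative sign.
W+ = 1 + 2 + 3.5 = 6.5
W- = 6 + 5 + 3.5 = 14.5
(Check: W+ + W- = 21 should equal n(n+1)/2 = 21.)
Step 4: Test statistic W = min(W+, W-) = 6.5.
Step 5: Ties in |d|, so use the tie-corrected normal approximation.
        E[W] = n(n+1)/4 = 6*7/4 = 10.5.
        Tie groups: |d|=5 (t=2); sum(t^3 - t) = 6.
        Var[W] = n(n+1)(2n+1)/24 - sum(t^3-t)/48 = 546/24 - 6/48 = 22.625.
        z = (W - E[W]) / sqrt(Var[W]) = (6.5 - 10.5) / 4.7566 = -0.8409.
        Two-sided p = 2*Phi(z) = 0.400381.
Step 6: alpha = 0.1. fail to reject H0.

W+ = 6.5, W- = 14.5, W = min = 6.5, p = 0.400381, fail to reject H0.


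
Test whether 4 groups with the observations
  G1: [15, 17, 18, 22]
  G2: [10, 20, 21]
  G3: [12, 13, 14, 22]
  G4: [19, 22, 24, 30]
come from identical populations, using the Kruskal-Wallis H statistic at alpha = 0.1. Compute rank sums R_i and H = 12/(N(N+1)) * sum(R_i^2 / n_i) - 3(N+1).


Step 1: Combine all N = 15 observations and assign midranks.
sorted (value, group, rank): (10,G2,1), (12,G3,2), (13,G3,3), (14,G3,4), (15,G1,5), (17,G1,6), (18,G1,7), (19,G4,8), (20,G2,9), (21,G2,10), (22,G1,12), (22,G3,12), (22,G4,12), (24,G4,14), (30,G4,15)
Step 2: Sum ranks within each group.
R_1 = 30 (n_1 = 4)
R_2 = 20 (n_2 = 3)
R_3 = 21 (n_3 = 4)
R_4 = 49 (n_4 = 4)
Step 3: H = 12/(N(N+1)) * sum(R_i^2/n_i) - 3(N+1)
     = 12/(15*16) * (30^2/4 + 20^2/3 + 21^2/4 + 49^2/4) - 3*16
     = 0.050000 * 1068.83 - 48
     = 5.441667.
Step 4: Ties present; correction factor C = 1 - 24/(15^3 - 15) = 0.992857. Corrected H = 5.441667 / 0.992857 = 5.480815.
Step 5: Under H0, H ~ chi^2(3); p-value = 0.139791.
Step 6: alpha = 0.1. fail to reject H0.

H = 5.4808, df = 3, p = 0.139791, fail to reject H0.


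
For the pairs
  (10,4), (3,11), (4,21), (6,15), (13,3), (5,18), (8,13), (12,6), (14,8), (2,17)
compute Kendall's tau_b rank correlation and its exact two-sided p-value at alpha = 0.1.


Step 1: Enumerate the 45 unordered pairs (i,j) with i<j and classify each by sign(x_j-x_i) * sign(y_j-y_i).
  (1,2):dx=-7,dy=+7->D; (1,3):dx=-6,dy=+17->D; (1,4):dx=-4,dy=+11->D; (1,5):dx=+3,dy=-1->D
  (1,6):dx=-5,dy=+14->D; (1,7):dx=-2,dy=+9->D; (1,8):dx=+2,dy=+2->C; (1,9):dx=+4,dy=+4->C
  (1,10):dx=-8,dy=+13->D; (2,3):dx=+1,dy=+10->C; (2,4):dx=+3,dy=+4->C; (2,5):dx=+10,dy=-8->D
  (2,6):dx=+2,dy=+7->C; (2,7):dx=+5,dy=+2->C; (2,8):dx=+9,dy=-5->D; (2,9):dx=+11,dy=-3->D
  (2,10):dx=-1,dy=+6->D; (3,4):dx=+2,dy=-6->D; (3,5):dx=+9,dy=-18->D; (3,6):dx=+1,dy=-3->D
  (3,7):dx=+4,dy=-8->D; (3,8):dx=+8,dy=-15->D; (3,9):dx=+10,dy=-13->D; (3,10):dx=-2,dy=-4->C
  (4,5):dx=+7,dy=-12->D; (4,6):dx=-1,dy=+3->D; (4,7):dx=+2,dy=-2->D; (4,8):dx=+6,dy=-9->D
  (4,9):dx=+8,dy=-7->D; (4,10):dx=-4,dy=+2->D; (5,6):dx=-8,dy=+15->D; (5,7):dx=-5,dy=+10->D
  (5,8):dx=-1,dy=+3->D; (5,9):dx=+1,dy=+5->C; (5,10):dx=-11,dy=+14->D; (6,7):dx=+3,dy=-5->D
  (6,8):dx=+7,dy=-12->D; (6,9):dx=+9,dy=-10->D; (6,10):dx=-3,dy=-1->C; (7,8):dx=+4,dy=-7->D
  (7,9):dx=+6,dy=-5->D; (7,10):dx=-6,dy=+4->D; (8,9):dx=+2,dy=+2->C; (8,10):dx=-10,dy=+11->D
  (9,10):dx=-12,dy=+9->D
Step 2: C = 10, D = 35, total pairs = 45.
Step 3: tau = (C - D)/(n(n-1)/2) = (10 - 35)/45 = -0.555556.
Step 4: Exact two-sided p-value (enumerate n! = 3628800 permutations of y under H0): p = 0.028609.
Step 5: alpha = 0.1. reject H0.

tau_b = -0.5556 (C=10, D=35), p = 0.028609, reject H0.


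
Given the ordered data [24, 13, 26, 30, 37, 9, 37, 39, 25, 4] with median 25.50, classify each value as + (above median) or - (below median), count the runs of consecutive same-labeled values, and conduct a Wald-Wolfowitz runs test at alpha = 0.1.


Step 1: Compute median = 25.50; label A = above, B = below.
Labels in order: BBAAABAABB  (n_A = 5, n_B = 5)
Step 2: Count runs R = 5.
Step 3: Under H0 (random ordering), E[R] = 2*n_A*n_B/(n_A+n_B) + 1 = 2*5*5/10 + 1 = 6.0000.
        Var[R] = 2*n_A*n_B*(2*n_A*n_B - n_A - n_B) / ((n_A+n_B)^2 * (n_A+n_B-1)) = 2000/900 = 2.2222.
        SD[R] = 1.4907.
Step 4: Continuity-corrected z = (R + 0.5 - E[R]) / SD[R] = (5 + 0.5 - 6.0000) / 1.4907 = -0.3354.
Step 5: Two-sided p-value via normal approximation = 2*(1 - Phi(|z|)) = 0.737316.
Step 6: alpha = 0.1. fail to reject H0.

R = 5, z = -0.3354, p = 0.737316, fail to reject H0.


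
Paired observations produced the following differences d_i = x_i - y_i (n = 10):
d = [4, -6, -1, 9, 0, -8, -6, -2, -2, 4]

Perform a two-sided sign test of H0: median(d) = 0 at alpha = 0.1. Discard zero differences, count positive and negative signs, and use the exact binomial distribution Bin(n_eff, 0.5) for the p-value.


Step 1: Discard zero differences. Original n = 10; n_eff = number of nonzero differences = 9.
Nonzero differences (with sign): +4, -6, -1, +9, -8, -6, -2, -2, +4
Step 2: Count signs: positive = 3, negative = 6.
Step 3: Under H0: P(positive) = 0.5, so the number of positives S ~ Bin(9, 0.5).
Step 4: Two-sided exact p-value = sum of Bin(9,0.5) probabilities at or below the observed probability = 0.507812.
Step 5: alpha = 0.1. fail to reject H0.

n_eff = 9, pos = 3, neg = 6, p = 0.507812, fail to reject H0.


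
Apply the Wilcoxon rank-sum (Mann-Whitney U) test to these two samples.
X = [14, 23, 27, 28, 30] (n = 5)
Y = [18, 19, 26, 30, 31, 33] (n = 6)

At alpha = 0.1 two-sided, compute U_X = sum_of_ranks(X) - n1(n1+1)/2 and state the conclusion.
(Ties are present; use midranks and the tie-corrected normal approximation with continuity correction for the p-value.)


Step 1: Combine and sort all 11 observations; assign midranks.
sorted (value, group): (14,X), (18,Y), (19,Y), (23,X), (26,Y), (27,X), (28,X), (30,X), (30,Y), (31,Y), (33,Y)
ranks: 14->1, 18->2, 19->3, 23->4, 26->5, 27->6, 28->7, 30->8.5, 30->8.5, 31->10, 33->11
Step 2: Rank sum for X: R1 = 1 + 4 + 6 + 7 + 8.5 = 26.5.
Step 3: U_X = R1 - n1(n1+1)/2 = 26.5 - 5*6/2 = 26.5 - 15 = 11.5.
       U_Y = n1*n2 - U_X = 30 - 11.5 = 18.5.
Step 4: Ties are present, so use the tie-corrected normal approximation (with continuity correction) for the p-value.
Step 5: p-value = 0.583025; compare to alpha = 0.1. fail to reject H0.

U_X = 11.5, p = 0.583025, fail to reject H0 at alpha = 0.1.


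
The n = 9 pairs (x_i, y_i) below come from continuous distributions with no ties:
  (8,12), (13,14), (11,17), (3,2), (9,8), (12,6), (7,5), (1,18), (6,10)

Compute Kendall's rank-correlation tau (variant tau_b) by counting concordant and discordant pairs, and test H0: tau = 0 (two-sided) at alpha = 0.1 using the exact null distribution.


Step 1: Enumerate the 36 unordered pairs (i,j) with i<j and classify each by sign(x_j-x_i) * sign(y_j-y_i).
  (1,2):dx=+5,dy=+2->C; (1,3):dx=+3,dy=+5->C; (1,4):dx=-5,dy=-10->C; (1,5):dx=+1,dy=-4->D
  (1,6):dx=+4,dy=-6->D; (1,7):dx=-1,dy=-7->C; (1,8):dx=-7,dy=+6->D; (1,9):dx=-2,dy=-2->C
  (2,3):dx=-2,dy=+3->D; (2,4):dx=-10,dy=-12->C; (2,5):dx=-4,dy=-6->C; (2,6):dx=-1,dy=-8->C
  (2,7):dx=-6,dy=-9->C; (2,8):dx=-12,dy=+4->D; (2,9):dx=-7,dy=-4->C; (3,4):dx=-8,dy=-15->C
  (3,5):dx=-2,dy=-9->C; (3,6):dx=+1,dy=-11->D; (3,7):dx=-4,dy=-12->C; (3,8):dx=-10,dy=+1->D
  (3,9):dx=-5,dy=-7->C; (4,5):dx=+6,dy=+6->C; (4,6):dx=+9,dy=+4->C; (4,7):dx=+4,dy=+3->C
  (4,8):dx=-2,dy=+16->D; (4,9):dx=+3,dy=+8->C; (5,6):dx=+3,dy=-2->D; (5,7):dx=-2,dy=-3->C
  (5,8):dx=-8,dy=+10->D; (5,9):dx=-3,dy=+2->D; (6,7):dx=-5,dy=-1->C; (6,8):dx=-11,dy=+12->D
  (6,9):dx=-6,dy=+4->D; (7,8):dx=-6,dy=+13->D; (7,9):dx=-1,dy=+5->D; (8,9):dx=+5,dy=-8->D
Step 2: C = 20, D = 16, total pairs = 36.
Step 3: tau = (C - D)/(n(n-1)/2) = (20 - 16)/36 = 0.111111.
Step 4: Exact two-sided p-value (enumerate n! = 362880 permutations of y under H0): p = 0.761414.
Step 5: alpha = 0.1. fail to reject H0.

tau_b = 0.1111 (C=20, D=16), p = 0.761414, fail to reject H0.


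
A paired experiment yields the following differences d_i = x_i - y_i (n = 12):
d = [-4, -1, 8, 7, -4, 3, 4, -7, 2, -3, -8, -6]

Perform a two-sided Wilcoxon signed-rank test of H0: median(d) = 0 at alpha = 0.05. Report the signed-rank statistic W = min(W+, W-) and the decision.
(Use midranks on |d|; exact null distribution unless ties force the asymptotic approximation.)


Step 1: Drop any zero differences (none here) and take |d_i|.
|d| = [4, 1, 8, 7, 4, 3, 4, 7, 2, 3, 8, 6]
Step 2: Midrank |d_i| (ties get averaged ranks).
ranks: |4|->6, |1|->1, |8|->11.5, |7|->9.5, |4|->6, |3|->3.5, |4|->6, |7|->9.5, |2|->2, |3|->3.5, |8|->11.5, |6|->8
Step 3: Attach original signs; sum ranks with positive sign and with negative sign.
W+ = 11.5 + 9.5 + 3.5 + 6 + 2 = 32.5
W- = 6 + 1 + 6 + 9.5 + 3.5 + 11.5 + 8 = 45.5
(Check: W+ + W- = 78 should equal n(n+1)/2 = 78.)
Step 4: Test statistic W = min(W+, W-) = 32.5.
Step 5: Ties in |d|, so use the tie-corrected normal approximation.
        E[W] = n(n+1)/4 = 12*13/4 = 39.
        Tie groups: |d|=3 (t=2), |d|=4 (t=3), |d|=7 (t=2), |d|=8 (t=2); sum(t^3 - t) = 42.
        Var[W] = n(n+1)(2n+1)/24 - sum(t^3-t)/48 = 3900/24 - 42/48 = 161.625.
        z = (W - E[W]) / sqrt(Var[W]) = (32.5 - 39) / 12.7132 = -0.5113.
        Two-sided p = 2*Phi(z) = 0.609155.
Step 6: alpha = 0.05. fail to reject H0.

W+ = 32.5, W- = 45.5, W = min = 32.5, p = 0.609155, fail to reject H0.


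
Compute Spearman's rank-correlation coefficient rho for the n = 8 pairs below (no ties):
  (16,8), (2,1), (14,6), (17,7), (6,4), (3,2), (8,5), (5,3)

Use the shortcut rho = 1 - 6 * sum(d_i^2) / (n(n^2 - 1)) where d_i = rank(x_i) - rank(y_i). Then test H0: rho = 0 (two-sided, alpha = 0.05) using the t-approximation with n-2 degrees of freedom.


Step 1: Rank x and y separately (midranks; no ties here).
rank(x): 16->7, 2->1, 14->6, 17->8, 6->4, 3->2, 8->5, 5->3
rank(y): 8->8, 1->1, 6->6, 7->7, 4->4, 2->2, 5->5, 3->3
Step 2: d_i = R_x(i) - R_y(i); compute d_i^2.
  (7-8)^2=1, (1-1)^2=0, (6-6)^2=0, (8-7)^2=1, (4-4)^2=0, (2-2)^2=0, (5-5)^2=0, (3-3)^2=0
sum(d^2) = 2.
Step 3: rho = 1 - 6*2 / (8*(8^2 - 1)) = 1 - 12/504 = 0.976190.
Step 4: Under H0, t = rho * sqrt((n-2)/(1-rho^2)) = 11.0235 ~ t(6).
Step 5: Two-sided p-value from the t-distribution with 6 df = 0.000033.
Step 6: alpha = 0.05. reject H0.

rho = 0.9762, p = 0.000033, reject H0 at alpha = 0.05.


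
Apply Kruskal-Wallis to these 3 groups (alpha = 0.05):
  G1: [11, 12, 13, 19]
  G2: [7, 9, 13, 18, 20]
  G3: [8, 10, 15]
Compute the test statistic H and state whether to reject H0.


Step 1: Combine all N = 12 observations and assign midranks.
sorted (value, group, rank): (7,G2,1), (8,G3,2), (9,G2,3), (10,G3,4), (11,G1,5), (12,G1,6), (13,G1,7.5), (13,G2,7.5), (15,G3,9), (18,G2,10), (19,G1,11), (20,G2,12)
Step 2: Sum ranks within each group.
R_1 = 29.5 (n_1 = 4)
R_2 = 33.5 (n_2 = 5)
R_3 = 15 (n_3 = 3)
Step 3: H = 12/(N(N+1)) * sum(R_i^2/n_i) - 3(N+1)
     = 12/(12*13) * (29.5^2/4 + 33.5^2/5 + 15^2/3) - 3*13
     = 0.076923 * 517.013 - 39
     = 0.770192.
Step 4: Ties present; correction factor C = 1 - 6/(12^3 - 12) = 0.996503. Corrected H = 0.770192 / 0.996503 = 0.772895.
Step 5: Under H0, H ~ chi^2(2); p-value = 0.679466.
Step 6: alpha = 0.05. fail to reject H0.

H = 0.7729, df = 2, p = 0.679466, fail to reject H0.


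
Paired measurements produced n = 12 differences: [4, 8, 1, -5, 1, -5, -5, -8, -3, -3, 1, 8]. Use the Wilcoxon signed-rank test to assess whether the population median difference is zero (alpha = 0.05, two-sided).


Step 1: Drop any zero differences (none here) and take |d_i|.
|d| = [4, 8, 1, 5, 1, 5, 5, 8, 3, 3, 1, 8]
Step 2: Midrank |d_i| (ties get averaged ranks).
ranks: |4|->6, |8|->11, |1|->2, |5|->8, |1|->2, |5|->8, |5|->8, |8|->11, |3|->4.5, |3|->4.5, |1|->2, |8|->11
Step 3: Attach original signs; sum ranks with positive sign and with negative sign.
W+ = 6 + 11 + 2 + 2 + 2 + 11 = 34
W- = 8 + 8 + 8 + 11 + 4.5 + 4.5 = 44
(Check: W+ + W- = 78 should equal n(n+1)/2 = 78.)
Step 4: Test statistic W = min(W+, W-) = 34.
Step 5: Ties in |d|, so use the tie-corrected normal approximation.
        E[W] = n(n+1)/4 = 12*13/4 = 39.
        Tie groups: |d|=1 (t=3), |d|=3 (t=2), |d|=5 (t=3), |d|=8 (t=3); sum(t^3 - t) = 78.
        Var[W] = n(n+1)(2n+1)/24 - sum(t^3-t)/48 = 3900/24 - 78/48 = 160.875.
        z = (W - E[W]) / sqrt(Var[W]) = (34 - 39) / 12.6837 = -0.3942.
        Two-sided p = 2*Phi(z) = 0.693427.
Step 6: alpha = 0.05. fail to reject H0.

W+ = 34, W- = 44, W = min = 34, p = 0.693427, fail to reject H0.


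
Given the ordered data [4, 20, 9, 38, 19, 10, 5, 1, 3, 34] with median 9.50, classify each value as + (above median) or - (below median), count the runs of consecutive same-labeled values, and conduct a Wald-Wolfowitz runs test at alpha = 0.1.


Step 1: Compute median = 9.50; label A = above, B = below.
Labels in order: BABAAABBBA  (n_A = 5, n_B = 5)
Step 2: Count runs R = 6.
Step 3: Under H0 (random ordering), E[R] = 2*n_A*n_B/(n_A+n_B) + 1 = 2*5*5/10 + 1 = 6.0000.
        Var[R] = 2*n_A*n_B*(2*n_A*n_B - n_A - n_B) / ((n_A+n_B)^2 * (n_A+n_B-1)) = 2000/900 = 2.2222.
        SD[R] = 1.4907.
Step 4: R = E[R], so z = 0 with no continuity correction.
Step 5: Two-sided p-value via normal approximation = 2*(1 - Phi(|z|)) = 1.000000.
Step 6: alpha = 0.1. fail to reject H0.

R = 6, z = 0.0000, p = 1.000000, fail to reject H0.


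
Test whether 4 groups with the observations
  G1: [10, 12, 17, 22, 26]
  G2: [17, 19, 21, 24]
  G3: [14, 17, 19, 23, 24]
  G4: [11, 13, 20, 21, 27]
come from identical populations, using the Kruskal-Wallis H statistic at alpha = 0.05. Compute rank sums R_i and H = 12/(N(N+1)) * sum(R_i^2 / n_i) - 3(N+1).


Step 1: Combine all N = 19 observations and assign midranks.
sorted (value, group, rank): (10,G1,1), (11,G4,2), (12,G1,3), (13,G4,4), (14,G3,5), (17,G1,7), (17,G2,7), (17,G3,7), (19,G2,9.5), (19,G3,9.5), (20,G4,11), (21,G2,12.5), (21,G4,12.5), (22,G1,14), (23,G3,15), (24,G2,16.5), (24,G3,16.5), (26,G1,18), (27,G4,19)
Step 2: Sum ranks within each group.
R_1 = 43 (n_1 = 5)
R_2 = 45.5 (n_2 = 4)
R_3 = 53 (n_3 = 5)
R_4 = 48.5 (n_4 = 5)
Step 3: H = 12/(N(N+1)) * sum(R_i^2/n_i) - 3(N+1)
     = 12/(19*20) * (43^2/5 + 45.5^2/4 + 53^2/5 + 48.5^2/5) - 3*20
     = 0.031579 * 1919.61 - 60
     = 0.619342.
Step 4: Ties present; correction factor C = 1 - 42/(19^3 - 19) = 0.993860. Corrected H = 0.619342 / 0.993860 = 0.623169.
Step 5: Under H0, H ~ chi^2(3); p-value = 0.891109.
Step 6: alpha = 0.05. fail to reject H0.

H = 0.6232, df = 3, p = 0.891109, fail to reject H0.


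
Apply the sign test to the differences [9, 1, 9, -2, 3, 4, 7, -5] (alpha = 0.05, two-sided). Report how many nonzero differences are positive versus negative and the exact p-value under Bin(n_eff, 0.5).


Step 1: Discard zero differences. Original n = 8; n_eff = number of nonzero differences = 8.
Nonzero differences (with sign): +9, +1, +9, -2, +3, +4, +7, -5
Step 2: Count signs: positive = 6, negative = 2.
Step 3: Under H0: P(positive) = 0.5, so the number of positives S ~ Bin(8, 0.5).
Step 4: Two-sided exact p-value = sum of Bin(8,0.5) probabilities at or below the observed probability = 0.289062.
Step 5: alpha = 0.05. fail to reject H0.

n_eff = 8, pos = 6, neg = 2, p = 0.289062, fail to reject H0.


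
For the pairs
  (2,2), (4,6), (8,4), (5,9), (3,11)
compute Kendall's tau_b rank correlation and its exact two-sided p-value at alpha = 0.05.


Step 1: Enumerate the 10 unordered pairs (i,j) with i<j and classify each by sign(x_j-x_i) * sign(y_j-y_i).
  (1,2):dx=+2,dy=+4->C; (1,3):dx=+6,dy=+2->C; (1,4):dx=+3,dy=+7->C; (1,5):dx=+1,dy=+9->C
  (2,3):dx=+4,dy=-2->D; (2,4):dx=+1,dy=+3->C; (2,5):dx=-1,dy=+5->D; (3,4):dx=-3,dy=+5->D
  (3,5):dx=-5,dy=+7->D; (4,5):dx=-2,dy=+2->D
Step 2: C = 5, D = 5, total pairs = 10.
Step 3: tau = (C - D)/(n(n-1)/2) = (5 - 5)/10 = 0.000000.
Step 4: Exact two-sided p-value (enumerate n! = 120 permutations of y under H0): p = 1.000000.
Step 5: alpha = 0.05. fail to reject H0.

tau_b = 0.0000 (C=5, D=5), p = 1.000000, fail to reject H0.


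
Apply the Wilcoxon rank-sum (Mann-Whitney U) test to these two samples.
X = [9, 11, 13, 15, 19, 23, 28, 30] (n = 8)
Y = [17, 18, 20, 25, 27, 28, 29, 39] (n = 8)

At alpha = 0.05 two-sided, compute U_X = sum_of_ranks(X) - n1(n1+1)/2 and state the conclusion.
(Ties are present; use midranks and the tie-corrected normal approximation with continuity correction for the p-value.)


Step 1: Combine and sort all 16 observations; assign midranks.
sorted (value, group): (9,X), (11,X), (13,X), (15,X), (17,Y), (18,Y), (19,X), (20,Y), (23,X), (25,Y), (27,Y), (28,X), (28,Y), (29,Y), (30,X), (39,Y)
ranks: 9->1, 11->2, 13->3, 15->4, 17->5, 18->6, 19->7, 20->8, 23->9, 25->10, 27->11, 28->12.5, 28->12.5, 29->14, 30->15, 39->16
Step 2: Rank sum for X: R1 = 1 + 2 + 3 + 4 + 7 + 9 + 12.5 + 15 = 53.5.
Step 3: U_X = R1 - n1(n1+1)/2 = 53.5 - 8*9/2 = 53.5 - 36 = 17.5.
       U_Y = n1*n2 - U_X = 64 - 17.5 = 46.5.
Step 4: Ties are present, so use the tie-corrected normal approximation (with continuity correction) for the p-value.
Step 5: p-value = 0.141189; compare to alpha = 0.05. fail to reject H0.

U_X = 17.5, p = 0.141189, fail to reject H0 at alpha = 0.05.


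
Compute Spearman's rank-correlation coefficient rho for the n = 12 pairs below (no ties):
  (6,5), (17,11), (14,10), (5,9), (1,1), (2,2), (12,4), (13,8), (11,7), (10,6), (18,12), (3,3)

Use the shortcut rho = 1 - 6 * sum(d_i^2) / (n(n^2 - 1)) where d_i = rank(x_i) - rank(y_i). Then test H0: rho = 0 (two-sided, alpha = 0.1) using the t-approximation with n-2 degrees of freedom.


Step 1: Rank x and y separately (midranks; no ties here).
rank(x): 6->5, 17->11, 14->10, 5->4, 1->1, 2->2, 12->8, 13->9, 11->7, 10->6, 18->12, 3->3
rank(y): 5->5, 11->11, 10->10, 9->9, 1->1, 2->2, 4->4, 8->8, 7->7, 6->6, 12->12, 3->3
Step 2: d_i = R_x(i) - R_y(i); compute d_i^2.
  (5-5)^2=0, (11-11)^2=0, (10-10)^2=0, (4-9)^2=25, (1-1)^2=0, (2-2)^2=0, (8-4)^2=16, (9-8)^2=1, (7-7)^2=0, (6-6)^2=0, (12-12)^2=0, (3-3)^2=0
sum(d^2) = 42.
Step 3: rho = 1 - 6*42 / (12*(12^2 - 1)) = 1 - 252/1716 = 0.853147.
Step 4: Under H0, t = rho * sqrt((n-2)/(1-rho^2)) = 5.1716 ~ t(10).
Step 5: Two-sided p-value from the t-distribution with 10 df = 0.000418.
Step 6: alpha = 0.1. reject H0.

rho = 0.8531, p = 0.000418, reject H0 at alpha = 0.1.


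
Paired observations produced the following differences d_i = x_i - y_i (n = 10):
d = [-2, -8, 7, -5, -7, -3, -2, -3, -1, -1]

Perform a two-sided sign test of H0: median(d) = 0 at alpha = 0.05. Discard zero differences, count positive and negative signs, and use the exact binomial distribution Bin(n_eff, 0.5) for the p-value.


Step 1: Discard zero differences. Original n = 10; n_eff = number of nonzero differences = 10.
Nonzero differences (with sign): -2, -8, +7, -5, -7, -3, -2, -3, -1, -1
Step 2: Count signs: positive = 1, negative = 9.
Step 3: Under H0: P(positive) = 0.5, so the number of positives S ~ Bin(10, 0.5).
Step 4: Two-sided exact p-value = sum of Bin(10,0.5) probabilities at or below the observed probability = 0.021484.
Step 5: alpha = 0.05. reject H0.

n_eff = 10, pos = 1, neg = 9, p = 0.021484, reject H0.
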